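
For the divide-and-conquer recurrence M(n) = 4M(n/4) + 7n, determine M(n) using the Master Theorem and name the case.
Master Theorem template: M(n) = a·M(n/b) + f(n).
Here: a=4, b=4, f(n)=7n
Compute log_b(a) = log_4(4) = 1.
f(n) = 7n = Θ(n). Case 2: M(n) = Θ(n log n).

Case 2: M(n) = Θ(n log n)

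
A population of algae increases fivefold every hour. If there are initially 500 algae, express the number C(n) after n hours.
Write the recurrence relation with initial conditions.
Each hour multiplies the count by 5, so the count after n hours depends only on the count after n-1 hours: C(n) = 5 × C(n-1). The starting count gives C(0) = 500.
Unrolling n times gives the closed form C(n) = 500 × 5ⁿ.

C(n) = 5 × C(n-1), C(0) = 500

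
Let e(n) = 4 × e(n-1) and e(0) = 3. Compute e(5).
Computing step by step:
e(0) = 3
e(1) = 4 × 3 = 12
e(2) = 4 × 12 = 48
e(3) = 4 × 48 = 192
e(4) = 4 × 192 = 768
e(5) = 4 × 768 = 3072

3072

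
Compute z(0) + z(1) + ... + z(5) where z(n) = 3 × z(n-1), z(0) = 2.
Computing the sequence terms: 2, 6, 18, 54, 162, 486
Adding these values together:

728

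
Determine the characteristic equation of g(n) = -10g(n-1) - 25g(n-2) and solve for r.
Substitute g(n) = rⁿ and divide through by rⁿ⁻²: r² + 10r + 25 = 0
Factor: (r + 5)² = 0, so r = -5 (double root).
General solution: g(n) = (A + Bn)·(-5)ⁿ

Characteristic: r² + 10r + 25 = 0, Roots: r = -5 (double root)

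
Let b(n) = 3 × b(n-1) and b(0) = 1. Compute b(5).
Computing step by step:
b(0) = 1
b(1) = 3 × 1 = 3
b(2) = 3 × 3 = 9
b(3) = 3 × 9 = 27
b(4) = 3 × 27 = 81
b(5) = 3 × 81 = 243

243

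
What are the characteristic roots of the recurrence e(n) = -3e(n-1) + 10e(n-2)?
Substitute e(n) = rⁿ and divide through by rⁿ⁻²: r² + 3r - 10 = 0
Factor: (r - 2)(r + 5) = 0, so r = 2, -5.
General solution: e(n) = A·2ⁿ + B·(-5)ⁿ

Characteristic: r² + 3r - 10 = 0, Roots: r = 2, -5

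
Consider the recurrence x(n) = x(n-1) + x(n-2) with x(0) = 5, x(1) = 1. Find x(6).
Computing the sequence terms:
5, 1, 6, 7, 13, 20, 33

33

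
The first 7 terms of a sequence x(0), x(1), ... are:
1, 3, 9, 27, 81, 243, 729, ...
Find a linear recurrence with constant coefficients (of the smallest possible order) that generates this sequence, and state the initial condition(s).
Look for the lowest-order linear relation among consecutive terms.
Observation: each term is 3× the previous.
Check at n=2: 3·3 = 9. ✓

x(n) = 3 × x(n-1), x(0) = 1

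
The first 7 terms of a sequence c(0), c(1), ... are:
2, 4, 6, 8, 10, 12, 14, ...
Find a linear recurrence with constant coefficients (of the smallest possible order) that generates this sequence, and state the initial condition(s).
Look for the lowest-order linear relation among consecutive terms.
Observation: consecutive differences are constant (= 2).
Check at n=2: 1·4 + 2 = 6. ✓

c(n) = c(n-1) + 2, c(0) = 2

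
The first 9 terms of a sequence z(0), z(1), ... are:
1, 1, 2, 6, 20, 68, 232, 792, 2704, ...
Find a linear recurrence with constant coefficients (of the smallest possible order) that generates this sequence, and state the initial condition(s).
Look for the lowest-order linear relation among consecutive terms.
Observation: z(n) - 4·z(n-1) - (-2)·z(n-2) = 0 holds for the shown terms, and no order-1 relation z(n) = α·z(n-1) + β fits.
Check at n=3: 4·2 + (-2)·1 = 6. ✓

z(n) = 4z(n-1) - 2z(n-2), z(0) = 1, z(1) = 1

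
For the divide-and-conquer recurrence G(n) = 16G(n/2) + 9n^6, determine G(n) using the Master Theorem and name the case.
Master Theorem template: G(n) = a·G(n/b) + f(n).
Here: a=16, b=2, f(n)=9n^6
Compute log_b(a) = log_2(16) = 4.
f(n) = 9n^6 = Ω(n^(4+ε)) with ε = 2, and the regularity condition holds (a·f(n/b) = (a/b^6)·f(n) with a/b^6 = 2^-2 < 1). Case 3: G(n) = Θ(f(n)) = Θ(n^6).

Case 3: G(n) = Θ(n^6)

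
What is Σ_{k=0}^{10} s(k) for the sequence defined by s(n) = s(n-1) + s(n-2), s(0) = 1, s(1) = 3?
Computing the sequence terms: 1, 3, 4, 7, 11, 18, 29, 47, 76, 123, 199
Adding these values together:

518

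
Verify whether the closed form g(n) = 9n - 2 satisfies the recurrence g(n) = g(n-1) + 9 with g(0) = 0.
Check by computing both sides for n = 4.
From the recurrence with g(0) = 0:
  g(0) = 0, g(1) = 9, g(2) = 18, g(3) = 27, g(4) = 36
  so the recurrence gives g(4) = 36.
From the proposed closed form g(n) = 9n - 2:
  g(4) = 34.
The recurrence gives 36 but the closed form gives 34, so the closed form does not satisfy the recurrence.

No, the closed form is incorrect.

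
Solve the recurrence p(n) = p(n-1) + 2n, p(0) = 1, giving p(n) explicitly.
Recurrence: p(n) = p(n-1) + 2n, initial: p(0) = 1.
Telescoping: p(n) = p(0) + 2·Σᵢ₌₁ⁿ i = 1 + 2·n(n+1)/2.

p(n) = 2·n(n+1)/2 + 1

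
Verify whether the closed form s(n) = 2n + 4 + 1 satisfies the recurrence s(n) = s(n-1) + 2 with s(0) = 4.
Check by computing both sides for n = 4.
From the recurrence with s(0) = 4:
  s(0) = 4, s(1) = 6, s(2) = 8, s(3) = 10, s(4) = 12
  so the recurrence gives s(4) = 12.
From the proposed closed form s(n) = 2n + 4 + 1:
  s(4) = 13.
The recurrence gives 12 but the closed form gives 13, so the closed form does not satisfy the recurrence.

No, the closed form is incorrect.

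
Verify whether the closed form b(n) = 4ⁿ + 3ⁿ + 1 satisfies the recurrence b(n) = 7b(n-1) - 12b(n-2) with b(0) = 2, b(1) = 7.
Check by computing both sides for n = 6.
From the recurrence with b(0) = 2, b(1) = 7:
  b(0) = 2, b(1) = 7, b(2) = 25, b(3) = 91, b(4) = 337, b(5) = 1267, b(6) = 4825
  so the recurrence gives b(6) = 4825.
From the proposed closed form b(n) = 4ⁿ + 3ⁿ + 1:
  b(6) = 4826.
The recurrence gives 4825 but the closed form gives 4826, so the closed form does not satisfy the recurrence.

No, the closed form is incorrect.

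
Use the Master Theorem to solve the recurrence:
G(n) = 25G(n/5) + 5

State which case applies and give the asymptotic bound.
Master Theorem template: G(n) = a·G(n/b) + f(n).
Here: a=25, b=5, f(n)=5
Compute log_b(a) = log_5(25) = 2.
f(n) = 5 = O(n^(2-ε)) with ε = 2. Case 1: G(n) = Θ(n^log_b(a)) = Θ(n^2).

Case 1: G(n) = Θ(n^2)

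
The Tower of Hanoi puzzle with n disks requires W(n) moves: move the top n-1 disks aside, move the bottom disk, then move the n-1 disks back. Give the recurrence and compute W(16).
Moving n disks = move the top n-1 disks aside (W(n-1) moves) + move the largest disk (1 move) + move the n-1 disks back on top (W(n-1) moves), so W(n) = 2W(n-1) + 1, with W(1) = 1 (a single disk takes one move).
First terms: 1, 3, 7, 15, 31, 63, … — each is one less than a power of 2. Indeed W(n) + 1 = 2(W(n-1) + 1) with W(1) + 1 = 2, so W(n) + 1 = 2ⁿ and W(n) = 2ⁿ - 1.
Hence W(16) = 2^16 - 1 = 65536 - 1 = 65535.

W(n) = 2W(n-1) + 1, W(1) = 1; W(16) = 65535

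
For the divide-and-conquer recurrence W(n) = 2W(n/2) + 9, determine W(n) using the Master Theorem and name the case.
Master Theorem template: W(n) = a·W(n/b) + f(n).
Here: a=2, b=2, f(n)=9
Compute log_b(a) = log_2(2) = 1.
f(n) = 9 = O(n^(1-ε)) with ε = 1. Case 1: W(n) = Θ(n^log_b(a)) = Θ(n).

Case 1: W(n) = Θ(n)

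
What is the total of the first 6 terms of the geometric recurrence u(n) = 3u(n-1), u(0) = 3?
Computing the sequence terms: 3, 9, 27, 81, 243, 729
Adding these values together:

1092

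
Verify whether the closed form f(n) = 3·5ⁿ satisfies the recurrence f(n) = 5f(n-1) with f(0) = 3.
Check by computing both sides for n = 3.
From the recurrence with f(0) = 3:
  f(0) = 3, f(1) = 15, f(2) = 75, f(3) = 375
  so the recurrence gives f(3) = 375.
From the proposed closed form f(n) = 3·5ⁿ:
  f(3) = 375.
Both sides give 375 at n = 3, and the initial condition(s) match, so the closed form is consistent.

Yes, the closed form is correct.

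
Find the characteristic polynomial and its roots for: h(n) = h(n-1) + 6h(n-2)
Substitute h(n) = rⁿ and divide through by rⁿ⁻²: r² - r - 6 = 0
Factor: (r + 2)(r - 3) = 0, so r = -2, 3.
General solution: h(n) = A·(-2)ⁿ + B·3ⁿ

Characteristic: r² - r - 6 = 0, Roots: r = -2, 3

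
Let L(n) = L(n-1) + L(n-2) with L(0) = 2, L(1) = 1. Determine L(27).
Computing the sequence terms:
2, 1, 3, 4, 7, 11, 18, 29, 47, 76, 123, 199, 322, 521, 843, 1364, 2207, 3571, 5778, 9349, 15127, 24476, 39603, 64079, 103682, 167761, 271443, 439204

439204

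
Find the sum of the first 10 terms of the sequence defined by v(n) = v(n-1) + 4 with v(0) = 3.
Computing the sequence terms: 3, 7, 11, 15, 19, 23, 27, 31, 35, 39
Adding these values together:

210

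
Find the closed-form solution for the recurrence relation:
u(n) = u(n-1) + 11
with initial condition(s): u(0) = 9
Recurrence: u(n) = u(n-1) + 11, initial: u(0) = 9.
Each step adds 11, so u(n) = u(0) + 11n = 11n + 9.

u(n) = 11n + 9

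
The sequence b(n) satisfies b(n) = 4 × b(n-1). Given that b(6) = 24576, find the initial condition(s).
In general b(n) = 4ⁿ · b(0). At n = 6: b(0) = b(6) / 4^6 = 24576 / 4096 = 6.

b(0) = 6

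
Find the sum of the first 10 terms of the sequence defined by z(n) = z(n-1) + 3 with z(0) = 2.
Computing the sequence terms: 2, 5, 8, 11, 14, 17, 20, 23, 26, 29
Adding these values together:

155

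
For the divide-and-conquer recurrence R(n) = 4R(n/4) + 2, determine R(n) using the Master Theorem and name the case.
Master Theorem template: R(n) = a·R(n/b) + f(n).
Here: a=4, b=4, f(n)=2
Compute log_b(a) = log_4(4) = 1.
f(n) = 2 = O(n^(1-ε)) with ε = 1. Case 1: R(n) = Θ(n^log_b(a)) = Θ(n).

Case 1: R(n) = Θ(n)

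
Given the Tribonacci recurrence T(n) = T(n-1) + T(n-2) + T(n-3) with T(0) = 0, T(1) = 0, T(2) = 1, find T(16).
Computing the sequence terms:
0, 0, 1, 1, 2, 4, 7, 13, 24, 44, 81, 149, 274, 504, 927, 1705, 3136

3136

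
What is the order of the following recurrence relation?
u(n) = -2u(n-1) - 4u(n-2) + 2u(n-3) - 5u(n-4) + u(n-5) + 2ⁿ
The order is the largest lag k for which u(n-k) appears. Here the deepest term is u(n-5) (the 2ⁿ term is non-homogeneous and does not affect the order), so the order is 5.

Order 5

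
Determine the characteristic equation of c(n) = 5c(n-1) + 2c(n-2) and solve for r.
Substitute c(n) = rⁿ and divide through by rⁿ⁻²: r² - 5r - 2 = 0
Discriminant: 5² + 4·2 = 33, not a perfect square, so by the quadratic formula r = (5 ± √33)/2.
General solution: c(n) = A·r₁ⁿ + B·r₂ⁿ where r₁,r₂ = (5 ± √33)/2

Characteristic: r² - 5r - 2 = 0, Roots: r = (5 ± √33)/2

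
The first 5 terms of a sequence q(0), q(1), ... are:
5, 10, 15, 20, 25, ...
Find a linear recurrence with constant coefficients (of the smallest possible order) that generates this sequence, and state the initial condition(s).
Look for the lowest-order linear relation among consecutive terms.
Observation: consecutive differences are constant (= 5).
Check at n=2: 1·10 + 5 = 15. ✓

q(n) = q(n-1) + 5, q(0) = 5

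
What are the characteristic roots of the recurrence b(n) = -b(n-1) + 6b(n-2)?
Substitute b(n) = rⁿ and divide through by rⁿ⁻²: r² + r - 6 = 0
Factor: (r + 3)(r - 2) = 0, so r = -3, 2.
General solution: b(n) = A·(-3)ⁿ + B·2ⁿ

Characteristic: r² + r - 6 = 0, Roots: r = -3, 2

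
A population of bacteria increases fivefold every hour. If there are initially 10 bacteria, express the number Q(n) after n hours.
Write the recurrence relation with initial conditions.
Each hour multiplies the count by 5, so the count after n hours depends only on the count after n-1 hours: Q(n) = 5 × Q(n-1). The starting count gives Q(0) = 10.
Unrolling n times gives the closed form Q(n) = 10 × 5ⁿ.

Q(n) = 5 × Q(n-1), Q(0) = 10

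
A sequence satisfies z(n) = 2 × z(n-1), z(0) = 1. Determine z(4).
Computing step by step:
z(0) = 1
z(1) = 2 × 1 = 2
z(2) = 2 × 2 = 4
z(3) = 2 × 4 = 8
z(4) = 2 × 8 = 16

16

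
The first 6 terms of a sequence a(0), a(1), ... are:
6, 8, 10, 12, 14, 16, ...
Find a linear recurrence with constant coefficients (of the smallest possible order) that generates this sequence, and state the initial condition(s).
Look for the lowest-order linear relation among consecutive terms.
Observation: consecutive differences are constant (= 2).
Check at n=2: 1·8 + 2 = 10. ✓

a(n) = a(n-1) + 2, a(0) = 6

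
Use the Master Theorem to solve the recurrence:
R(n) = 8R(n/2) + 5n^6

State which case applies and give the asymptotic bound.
Master Theorem template: R(n) = a·R(n/b) + f(n).
Here: a=8, b=2, f(n)=5n^6
Compute log_b(a) = log_2(8) = 3.
f(n) = 5n^6 = Ω(n^(3+ε)) with ε = 3, and the regularity condition holds (a·f(n/b) = (a/b^6)·f(n) with a/b^6 = 2^-3 < 1). Case 3: R(n) = Θ(f(n)) = Θ(n^6).

Case 3: R(n) = Θ(n^6)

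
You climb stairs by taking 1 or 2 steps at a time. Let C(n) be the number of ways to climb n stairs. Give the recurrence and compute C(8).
Condition on the size of the last step (1 to 2): before it there were n-1, …, n-2 stairs climbed, and these cases are disjoint, so C(n) = C(n-1) + C(n-2) (Fibonacci-type sequence).
Initial conditions by direct count (compositions of i into parts ≤ 2): C(1) = 1; C(2) = 2.
Iterating the recurrence: C(3) = 3, C(4) = 5, C(5) = 8, C(6) = 13, C(7) = 21, C(8) = 34.

C(n) = C(n-1) + C(n-2), C(1) = 1, C(2) = 2; C(8) = 34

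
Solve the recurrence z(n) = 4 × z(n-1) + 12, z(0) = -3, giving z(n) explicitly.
Recurrence: z(n) = 4 × z(n-1) + 12, initial: z(0) = -3.
Try z(n) = A·4ⁿ + C. Substituting: A·4ⁿ + C = 4(A·4ⁿ⁻¹ + C) + 12 = A·4ⁿ + 4C + 12, so C = 4C + 12, giving C = -4. Then z(0) = A - 4 = -3 gives A = 1.

z(n) = 4ⁿ - 4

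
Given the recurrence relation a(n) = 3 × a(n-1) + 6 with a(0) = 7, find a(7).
Computing step by step:
a(0) = 7
a(1) = 3 × 7 + 6 = 27
a(2) = 3 × 27 + 6 = 87
a(3) = 3 × 87 + 6 = 267
a(4) = 3 × 267 + 6 = 807
a(5) = 3 × 807 + 6 = 2427
a(6) = 3 × 2427 + 6 = 7287
a(7) = 3 × 7287 + 6 = 21867

21867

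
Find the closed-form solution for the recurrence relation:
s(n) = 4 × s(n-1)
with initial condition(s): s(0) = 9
Recurrence: s(n) = 4 × s(n-1), initial: s(0) = 9.
Each term is 4 times the previous, so this is geometric with ratio 4. After n steps: s(n) = s(0)·4ⁿ = 9·4ⁿ.

s(n) = 9·4ⁿ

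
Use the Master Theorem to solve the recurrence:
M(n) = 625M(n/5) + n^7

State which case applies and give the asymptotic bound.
Master Theorem template: M(n) = a·M(n/b) + f(n).
Here: a=625, b=5, f(n)=n^7
Compute log_b(a) = log_5(625) = 4.
f(n) = n^7 = Ω(n^(4+ε)) with ε = 3, and the regularity condition holds (a·f(n/b) = (a/b^7)·f(n) with a/b^7 = 5^-3 < 1). Case 3: M(n) = Θ(f(n)) = Θ(n^7).

Case 3: M(n) = Θ(n^7)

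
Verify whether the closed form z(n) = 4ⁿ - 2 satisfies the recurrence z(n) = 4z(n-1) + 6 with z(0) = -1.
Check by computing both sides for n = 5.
From the recurrence with z(0) = -1:
  z(0) = -1, z(1) = 2, z(2) = 14, z(3) = 62, z(4) = 254, z(5) = 1022
  so the recurrence gives z(5) = 1022.
From the proposed closed form z(n) = 4ⁿ - 2:
  z(5) = 1022.
Both sides give 1022 at n = 5, and the initial condition(s) match, so the closed form is consistent.

Yes, the closed form is correct.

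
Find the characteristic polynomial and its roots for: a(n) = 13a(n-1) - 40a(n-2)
Substitute a(n) = rⁿ and divide through by rⁿ⁻²: r² - 13r + 40 = 0
Factor: (r - 8)(r - 5) = 0, so r = 8, 5.
General solution: a(n) = A·8ⁿ + B·5ⁿ

Characteristic: r² - 13r + 40 = 0, Roots: r = 8, 5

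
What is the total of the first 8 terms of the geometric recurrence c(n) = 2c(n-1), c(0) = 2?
Computing the sequence terms: 2, 4, 8, 16, 32, 64, 128, 256
Adding these values together:

510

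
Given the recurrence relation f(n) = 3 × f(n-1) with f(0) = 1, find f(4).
Computing step by step:
f(0) = 1
f(1) = 3 × 1 = 3
f(2) = 3 × 3 = 9
f(3) = 3 × 9 = 27
f(4) = 3 × 27 = 81

81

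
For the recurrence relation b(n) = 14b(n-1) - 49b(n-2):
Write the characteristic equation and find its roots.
Substitute b(n) = rⁿ and divide through by rⁿ⁻²: r² - 14r + 49 = 0
Factor: (r - 7)² = 0, so r = 7 (double root).
General solution: b(n) = (A + Bn)·7ⁿ

Characteristic: r² - 14r + 49 = 0, Roots: r = 7 (double root)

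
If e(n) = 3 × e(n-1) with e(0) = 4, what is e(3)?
Computing step by step:
e(0) = 4
e(1) = 3 × 4 = 12
e(2) = 3 × 12 = 36
e(3) = 3 × 36 = 108

108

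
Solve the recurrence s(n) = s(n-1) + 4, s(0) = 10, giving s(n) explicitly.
Recurrence: s(n) = s(n-1) + 4, initial: s(0) = 10.
Each step adds 4, so s(n) = s(0) + 4n = 4n + 10.

s(n) = 4n + 10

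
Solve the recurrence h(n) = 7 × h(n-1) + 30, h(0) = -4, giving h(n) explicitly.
Recurrence: h(n) = 7 × h(n-1) + 30, initial: h(0) = -4.
Try h(n) = A·7ⁿ + C. Substituting: A·7ⁿ + C = 7(A·7ⁿ⁻¹ + C) + 30 = A·7ⁿ + 7C + 30, so C = 7C + 30, giving C = -5. Then h(0) = A - 5 = -4 gives A = 1.

h(n) = 7ⁿ - 5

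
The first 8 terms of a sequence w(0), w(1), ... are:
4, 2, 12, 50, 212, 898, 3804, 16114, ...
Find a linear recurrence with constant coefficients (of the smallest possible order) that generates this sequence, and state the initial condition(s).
Look for the lowest-order linear relation among consecutive terms.
Observation: w(n) - 4·w(n-1) - (1)·w(n-2) = 0 holds for the shown terms, and no order-1 relation w(n) = α·w(n-1) + β fits.
Check at n=3: 4·12 + (1)·2 = 50. ✓

w(n) = 4w(n-1) + w(n-2), w(0) = 4, w(1) = 2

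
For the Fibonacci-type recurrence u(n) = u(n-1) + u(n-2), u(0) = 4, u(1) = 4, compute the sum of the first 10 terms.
Computing the sequence terms: 4, 4, 8, 12, 20, 32, 52, 84, 136, 220
Adding these values together:

572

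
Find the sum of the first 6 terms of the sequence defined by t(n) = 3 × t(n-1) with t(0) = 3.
Computing the sequence terms: 3, 9, 27, 81, 243, 729
Adding these values together:

1092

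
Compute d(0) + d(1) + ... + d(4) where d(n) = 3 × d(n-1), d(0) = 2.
Computing the sequence terms: 2, 6, 18, 54, 162
Adding these values together:

242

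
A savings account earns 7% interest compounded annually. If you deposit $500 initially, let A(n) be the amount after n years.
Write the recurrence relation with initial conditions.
Each year the balance grows by 7%, i.e. is multiplied by 1 + 7/100 = 1.07, so A(n) = 1.07 × A(n-1). The initial deposit gives A(0) = 500.
Unrolling gives the closed form A(n) = 500 × (1.07)ⁿ.

A(n) = 1.07 × A(n-1), A(0) = 500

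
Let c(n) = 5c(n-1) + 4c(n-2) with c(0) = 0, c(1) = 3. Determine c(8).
Computing the sequence terms:
0, 3, 15, 87, 495, 2823, 16095, 91767, 523215

523215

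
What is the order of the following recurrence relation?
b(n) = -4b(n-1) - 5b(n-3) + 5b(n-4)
The order is the largest lag k for which b(n-k) appears. Here the deepest term is b(n-4), so the order is 4.

Order 4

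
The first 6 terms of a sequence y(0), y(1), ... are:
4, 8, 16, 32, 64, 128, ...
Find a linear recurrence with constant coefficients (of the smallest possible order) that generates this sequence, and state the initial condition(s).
Look for the lowest-order linear relation among consecutive terms.
Observation: each term is 2× the previous.
Check at n=2: 2·8 = 16. ✓

y(n) = 2 × y(n-1), y(0) = 4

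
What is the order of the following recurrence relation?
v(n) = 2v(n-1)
The order is the largest lag k for which v(n-k) appears. Here the deepest term is v(n-1), so the order is 1.

Order 1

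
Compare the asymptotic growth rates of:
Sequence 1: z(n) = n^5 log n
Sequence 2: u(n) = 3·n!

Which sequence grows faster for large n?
Comparing growth rates:
Growth-rate hierarchy: log n ≺ any polynomial ≺ any exponential cⁿ (c>1) ≺ n! ≺ nⁿ.
factorial dominates polynomial degree 5 (with log factor) asymptotically.

u(n) grows faster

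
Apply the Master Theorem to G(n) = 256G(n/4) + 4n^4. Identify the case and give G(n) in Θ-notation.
Master Theorem template: G(n) = a·G(n/b) + f(n).
Here: a=256, b=4, f(n)=4n^4
Compute log_b(a) = log_4(256) = 4.
f(n) = 4n^4 = Θ(n^4). Case 2: G(n) = Θ(n^4 log n).

Case 2: G(n) = Θ(n^4 log n)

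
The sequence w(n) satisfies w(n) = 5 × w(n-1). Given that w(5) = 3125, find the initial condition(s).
In general w(n) = 5ⁿ · w(0). At n = 5: w(0) = w(5) / 5^5 = 3125 / 3125 = 1.

w(0) = 1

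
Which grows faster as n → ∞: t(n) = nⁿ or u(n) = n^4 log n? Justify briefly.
Comparing growth rates:
Growth-rate hierarchy: log n ≺ any polynomial ≺ any exponential cⁿ (c>1) ≺ n! ≺ nⁿ.
super-exponential nⁿ dominates polynomial degree 4 (with log factor) asymptotically.

t(n) grows faster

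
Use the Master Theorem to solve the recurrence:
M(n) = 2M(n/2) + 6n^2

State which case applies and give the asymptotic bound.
Master Theorem template: M(n) = a·M(n/b) + f(n).
Here: a=2, b=2, f(n)=6n^2
Compute log_b(a) = log_2(2) = 1.
f(n) = 6n^2 = Ω(n^(1+ε)) with ε = 1, and the regularity condition holds (a·f(n/b) = (a/b^2)·f(n) with a/b^2 = 2^-1 < 1). Case 3: M(n) = Θ(f(n)) = Θ(n^2).

Case 3: M(n) = Θ(n^2)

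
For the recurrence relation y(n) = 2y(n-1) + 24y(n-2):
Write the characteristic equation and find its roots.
Substitute y(n) = rⁿ and divide through by rⁿ⁻²: r² - 2r - 24 = 0
Factor: (r + 4)(r - 6) = 0, so r = -4, 6.
General solution: y(n) = A·(-4)ⁿ + B·6ⁿ

Characteristic: r² - 2r - 24 = 0, Roots: r = -4, 6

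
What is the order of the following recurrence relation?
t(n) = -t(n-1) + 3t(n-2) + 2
The order is the largest lag k for which t(n-k) appears. Here the deepest term is t(n-2) (the 2 term is non-homogeneous and does not affect the order), so the order is 2.

Order 2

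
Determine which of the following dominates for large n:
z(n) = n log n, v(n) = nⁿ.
Comparing growth rates:
Growth-rate hierarchy: log n ≺ any polynomial ≺ any exponential cⁿ (c>1) ≺ n! ≺ nⁿ.
super-exponential nⁿ dominates polynomial degree 1 (with log factor) asymptotically.

v(n) grows faster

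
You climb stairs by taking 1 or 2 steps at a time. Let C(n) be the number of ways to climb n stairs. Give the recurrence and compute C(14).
Condition on the size of the last step (1 to 2): before it there were n-1, …, n-2 stairs climbed, and these cases are disjoint, so C(n) = C(n-1) + C(n-2) (Fibonacci-type sequence).
Initial conditions by direct count (compositions of i into parts ≤ 2): C(1) = 1; C(2) = 2.
Iterating the recurrence: C(3) = 3, C(4) = 5, C(5) = 8, C(6) = 13, C(7) = 21, C(8) = 34, C(9) = 55, C(10) = 89, C(11) = 144, C(12) = 233, C(13) = 377, C(14) = 610.

C(n) = C(n-1) + C(n-2), C(1) = 1, C(2) = 2; C(14) = 610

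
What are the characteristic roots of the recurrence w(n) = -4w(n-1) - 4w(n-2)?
Substitute w(n) = rⁿ and divide through by rⁿ⁻²: r² + 4r + 4 = 0
Factor: (r + 2)² = 0, so r = -2 (double root).
General solution: w(n) = (A + Bn)·(-2)ⁿ

Characteristic: r² + 4r + 4 = 0, Roots: r = -2 (double root)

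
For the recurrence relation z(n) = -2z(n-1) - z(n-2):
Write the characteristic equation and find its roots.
Substitute z(n) = rⁿ and divide through by rⁿ⁻²: r² + 2r + 1 = 0
Factor: (r + 1)² = 0, so r = -1 (double root).
General solution: z(n) = (A + Bn)·(-1)ⁿ

Characteristic: r² + 2r + 1 = 0, Roots: r = -1 (double root)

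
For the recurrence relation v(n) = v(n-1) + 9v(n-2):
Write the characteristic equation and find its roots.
Substitute v(n) = rⁿ and divide through by rⁿ⁻²: r² - r - 9 = 0
Discriminant: 1² + 4·9 = 37, not a perfect square, so by the quadratic formula r = (1 ± √37)/2.
General solution: v(n) = A·r₁ⁿ + B·r₂ⁿ where r₁,r₂ = (1 ± √37)/2

Characteristic: r² - r - 9 = 0, Roots: r = (1 ± √37)/2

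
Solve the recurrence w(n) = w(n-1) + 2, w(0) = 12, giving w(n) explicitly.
Recurrence: w(n) = w(n-1) + 2, initial: w(0) = 12.
Each step adds 2, so w(n) = w(0) + 2n = 2n + 12.

w(n) = 2n + 12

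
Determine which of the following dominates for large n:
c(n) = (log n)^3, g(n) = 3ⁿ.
Comparing growth rates:
Growth-rate hierarchy: log n ≺ any polynomial ≺ any exponential cⁿ (c>1) ≺ n! ≺ nⁿ.
exponential base 3 dominates polylogarithmic (log n)^3 asymptotically.

g(n) grows faster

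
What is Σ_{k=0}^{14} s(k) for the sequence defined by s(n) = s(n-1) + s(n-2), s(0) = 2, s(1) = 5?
Computing the sequence terms: 2, 5, 7, 12, 19, 31, 50, 81, 131, 212, 343, 555, 898, 1453, 2351
Adding these values together:

6150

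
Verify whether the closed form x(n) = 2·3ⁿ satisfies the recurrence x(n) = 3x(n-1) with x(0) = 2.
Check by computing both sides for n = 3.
From the recurrence with x(0) = 2:
  x(0) = 2, x(1) = 6, x(2) = 18, x(3) = 54
  so the recurrence gives x(3) = 54.
From the proposed closed form x(n) = 2·3ⁿ:
  x(3) = 54.
Both sides give 54 at n = 3, and the initial condition(s) match, so the closed form is consistent.

Yes, the closed form is correct.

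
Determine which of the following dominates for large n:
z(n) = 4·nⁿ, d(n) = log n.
Comparing growth rates:
Growth-rate hierarchy: log n ≺ any polynomial ≺ any exponential cⁿ (c>1) ≺ n! ≺ nⁿ.
super-exponential nⁿ dominates logarithmic asymptotically.

z(n) grows faster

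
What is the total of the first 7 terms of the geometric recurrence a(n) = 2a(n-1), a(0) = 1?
Computing the sequence terms: 1, 2, 4, 8, 16, 32, 64
Adding these values together:

127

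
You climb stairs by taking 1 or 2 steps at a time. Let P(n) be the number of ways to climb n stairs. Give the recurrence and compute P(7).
Condition on the size of the last step (1 to 2): before it there were n-1, …, n-2 stairs climbed, and these cases are disjoint, so P(n) = P(n-1) + P(n-2) (Fibonacci-type sequence).
Initial conditions by direct count (compositions of i into parts ≤ 2): P(1) = 1; P(2) = 2.
Iterating the recurrence: P(3) = 3, P(4) = 5, P(5) = 8, P(6) = 13, P(7) = 21.

P(n) = P(n-1) + P(n-2), P(1) = 1, P(2) = 2; P(7) = 21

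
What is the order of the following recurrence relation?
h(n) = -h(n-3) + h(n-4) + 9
The order is the largest lag k for which h(n-k) appears. Here the deepest term is h(n-4) (the 9 term is non-homogeneous and does not affect the order), so the order is 4.

Order 4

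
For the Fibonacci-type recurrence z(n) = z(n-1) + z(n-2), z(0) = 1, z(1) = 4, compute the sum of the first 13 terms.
Computing the sequence terms: 1, 4, 5, 9, 14, 23, 37, 60, 97, 157, 254, 411, 665
Adding these values together:

1737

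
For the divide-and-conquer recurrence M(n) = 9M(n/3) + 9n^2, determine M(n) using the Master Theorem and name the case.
Master Theorem template: M(n) = a·M(n/b) + f(n).
Here: a=9, b=3, f(n)=9n^2
Compute log_b(a) = log_3(9) = 2.
f(n) = 9n^2 = Θ(n^2). Case 2: M(n) = Θ(n^2 log n).

Case 2: M(n) = Θ(n^2 log n)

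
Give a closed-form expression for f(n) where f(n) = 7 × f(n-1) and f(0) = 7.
Recurrence: f(n) = 7 × f(n-1), initial: f(0) = 7.
Each term is 7 times the previous, so this is geometric with ratio 7. After n steps: f(n) = f(0)·7ⁿ = 7·7ⁿ.

f(n) = 7·7ⁿ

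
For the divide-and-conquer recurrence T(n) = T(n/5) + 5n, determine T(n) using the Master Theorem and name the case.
Master Theorem template: T(n) = a·T(n/b) + f(n).
Here: a=1, b=5, f(n)=5n
Compute log_b(a) = log_5(1) = 0.
f(n) = 5n = Ω(n^(0+ε)) with ε = 1, and the regularity condition holds (a·f(n/b) = (a/b^1)·f(n) with a/b^1 = 5^-1 < 1). Case 3: T(n) = Θ(f(n)) = Θ(n).

Case 3: T(n) = Θ(n)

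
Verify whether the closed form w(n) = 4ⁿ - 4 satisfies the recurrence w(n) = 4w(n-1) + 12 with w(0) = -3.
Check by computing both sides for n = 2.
From the recurrence with w(0) = -3:
  w(0) = -3, w(1) = 0, w(2) = 12
  so the recurrence gives w(2) = 12.
From the proposed closed form w(n) = 4ⁿ - 4:
  w(2) = 12.
Both sides give 12 at n = 2, and the initial condition(s) match, so the closed form is consistent.

Yes, the closed form is correct.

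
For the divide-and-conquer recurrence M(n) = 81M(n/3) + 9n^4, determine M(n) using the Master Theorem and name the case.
Master Theorem template: M(n) = a·M(n/b) + f(n).
Here: a=81, b=3, f(n)=9n^4
Compute log_b(a) = log_3(81) = 4.
f(n) = 9n^4 = Θ(n^4). Case 2: M(n) = Θ(n^4 log n).

Case 2: M(n) = Θ(n^4 log n)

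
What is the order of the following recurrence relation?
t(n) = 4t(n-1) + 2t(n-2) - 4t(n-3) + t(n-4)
The order is the largest lag k for which t(n-k) appears. Here the deepest term is t(n-4), so the order is 4.

Order 4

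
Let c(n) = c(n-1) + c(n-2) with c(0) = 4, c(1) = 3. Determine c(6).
Computing the sequence terms:
4, 3, 7, 10, 17, 27, 44

44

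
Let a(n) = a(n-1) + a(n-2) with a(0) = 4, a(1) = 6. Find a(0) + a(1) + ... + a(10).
Computing the sequence terms: 4, 6, 10, 16, 26, 42, 68, 110, 178, 288, 466
Adding these values together:

1214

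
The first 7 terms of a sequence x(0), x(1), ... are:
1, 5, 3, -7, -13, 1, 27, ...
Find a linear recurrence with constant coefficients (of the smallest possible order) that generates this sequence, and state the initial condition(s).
Look for the lowest-order linear relation among consecutive terms.
Observation: x(n) - 1·x(n-1) - (-2)·x(n-2) = 0 holds for the shown terms, and no order-1 relation x(n) = α·x(n-1) + β fits.
Check at n=3: 1·3 + (-2)·5 = -7. ✓

x(n) = x(n-1) - 2x(n-2), x(0) = 1, x(1) = 5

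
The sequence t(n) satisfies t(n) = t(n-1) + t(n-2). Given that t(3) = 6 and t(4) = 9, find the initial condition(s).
Work backwards using t(k) = t(k+2) - t(k+1):
t(2) = t(4) - t(3) = 9 - 6 = 3
t(1) = t(3) - t(2) = 6 - 3 = 3
t(0) = t(2) - t(1) = 3 - 3 = 0

t(0) = 0, t(1) = 3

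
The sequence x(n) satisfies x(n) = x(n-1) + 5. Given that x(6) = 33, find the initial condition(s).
x(6) = x(0) + 6·5, so x(0) = 33 - 30 = 3.

x(0) = 3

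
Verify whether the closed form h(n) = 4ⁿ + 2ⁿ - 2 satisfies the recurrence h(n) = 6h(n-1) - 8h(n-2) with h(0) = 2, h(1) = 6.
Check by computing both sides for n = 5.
From the recurrence with h(0) = 2, h(1) = 6:
  h(0) = 2, h(1) = 6, h(2) = 20, h(3) = 72, h(4) = 272, h(5) = 1056
  so the recurrence gives h(5) = 1056.
From the proposed closed form h(n) = 4ⁿ + 2ⁿ - 2:
  h(5) = 1054.
The recurrence gives 1056 but the closed form gives 1054, so the closed form does not satisfy the recurrence.

No, the closed form is incorrect.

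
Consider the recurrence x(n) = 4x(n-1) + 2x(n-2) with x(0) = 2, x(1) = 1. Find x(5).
Computing the sequence terms:
2, 1, 8, 34, 152, 676

676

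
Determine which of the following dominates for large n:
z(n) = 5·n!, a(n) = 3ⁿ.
Comparing growth rates:
Growth-rate hierarchy: log n ≺ any polynomial ≺ any exponential cⁿ (c>1) ≺ n! ≺ nⁿ.
factorial dominates exponential base 3 asymptotically.

z(n) grows faster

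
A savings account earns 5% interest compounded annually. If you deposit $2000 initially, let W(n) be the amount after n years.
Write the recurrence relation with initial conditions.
Each year the balance grows by 5%, i.e. is multiplied by 1 + 5/100 = 1.05, so W(n) = 1.05 × W(n-1). The initial deposit gives W(0) = 2000.
Unrolling gives the closed form W(n) = 2000 × (1.05)ⁿ.

W(n) = 1.05 × W(n-1), W(0) = 2000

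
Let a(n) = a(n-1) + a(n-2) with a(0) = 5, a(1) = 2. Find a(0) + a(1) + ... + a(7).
Computing the sequence terms: 5, 2, 7, 9, 16, 25, 41, 66
Adding these values together:

171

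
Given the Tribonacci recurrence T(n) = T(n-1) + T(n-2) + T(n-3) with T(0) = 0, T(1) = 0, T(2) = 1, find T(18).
Computing the sequence terms:
0, 0, 1, 1, 2, 4, 7, 13, 24, 44, 81, 149, 274, 504, 927, 1705, 3136, 5768, 10609

10609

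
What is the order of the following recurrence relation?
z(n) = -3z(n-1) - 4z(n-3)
The order is the largest lag k for which z(n-k) appears. Here the deepest term is z(n-3), so the order is 3.

Order 3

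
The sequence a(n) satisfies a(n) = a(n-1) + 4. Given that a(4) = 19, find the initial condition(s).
a(4) = a(0) + 4·4, so a(0) = 19 - 16 = 3.

a(0) = 3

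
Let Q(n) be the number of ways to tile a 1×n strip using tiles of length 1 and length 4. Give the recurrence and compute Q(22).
Condition on the last tile: it has length 1 (leaving a 1×(n-1) strip) or length 4 (leaving a 1×(n-4) strip), so Q(n) = Q(n-1) + Q(n-4) (order-4 linear recurrence).
For 0 ≤ i < 4 only unit tiles fit, so Q(i) = 1.
Iterating the recurrence: Q(4) = 2, Q(5) = 3, Q(6) = 4, Q(7) = 5, Q(8) = 7, Q(9) = 10, Q(10) = 14, Q(11) = 19, Q(12) = 26, Q(13) = 36, Q(14) = 50, Q(15) = 69, Q(16) = 95, Q(17) = 131, Q(18) = 181, Q(19) = 250, Q(20) = 345, Q(21) = 476, Q(22) = 657.

Q(n) = Q(n-1) + Q(n-4), with Q(i) = 1 for 0 ≤ i < 4; Q(22) = 657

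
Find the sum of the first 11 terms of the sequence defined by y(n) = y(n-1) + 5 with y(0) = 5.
Computing the sequence terms: 5, 10, 15, 20, 25, 30, 35, 40, 45, 50, 55
Adding these values together:

330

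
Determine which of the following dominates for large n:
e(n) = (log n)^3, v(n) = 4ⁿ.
Comparing growth rates:
Growth-rate hierarchy: log n ≺ any polynomial ≺ any exponential cⁿ (c>1) ≺ n! ≺ nⁿ.
exponential base 4 dominates polylogarithmic (log n)^3 asymptotically.

v(n) grows faster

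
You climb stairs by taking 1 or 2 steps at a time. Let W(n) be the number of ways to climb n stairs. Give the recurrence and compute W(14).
Condition on the size of the last step (1 to 2): before it there were n-1, …, n-2 stairs climbed, and these cases are disjoint, so W(n) = W(n-1) + W(n-2) (Fibonacci-type sequence).
Initial conditions by direct count (compositions of i into parts ≤ 2): W(1) = 1; W(2) = 2.
Iterating the recurrence: W(3) = 3, W(4) = 5, W(5) = 8, W(6) = 13, W(7) = 21, W(8) = 34, W(9) = 55, W(10) = 89, W(11) = 144, W(12) = 233, W(13) = 377, W(14) = 610.

W(n) = W(n-1) + W(n-2), W(1) = 1, W(2) = 2; W(14) = 610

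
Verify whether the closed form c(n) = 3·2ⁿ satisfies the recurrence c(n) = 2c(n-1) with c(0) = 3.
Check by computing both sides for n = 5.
From the recurrence with c(0) = 3:
  c(0) = 3, c(1) = 6, c(2) = 12, c(3) = 24, c(4) = 48, c(5) = 96
  so the recurrence gives c(5) = 96.
From the proposed closed form c(n) = 3·2ⁿ:
  c(5) = 96.
Both sides give 96 at n = 5, and the initial condition(s) match, so the closed form is consistent.

Yes, the closed form is correct.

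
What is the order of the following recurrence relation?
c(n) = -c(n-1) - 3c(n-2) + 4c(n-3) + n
The order is the largest lag k for which c(n-k) appears. Here the deepest term is c(n-3) (the n term is non-homogeneous and does not affect the order), so the order is 3.

Order 3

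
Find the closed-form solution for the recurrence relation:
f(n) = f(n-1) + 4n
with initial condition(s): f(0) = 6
Recurrence: f(n) = f(n-1) + 4n, initial: f(0) = 6.
Telescoping: f(n) = f(0) + 4·Σᵢ₌₁ⁿ i = 6 + 4·n(n+1)/2.

f(n) = 4·n(n+1)/2 + 6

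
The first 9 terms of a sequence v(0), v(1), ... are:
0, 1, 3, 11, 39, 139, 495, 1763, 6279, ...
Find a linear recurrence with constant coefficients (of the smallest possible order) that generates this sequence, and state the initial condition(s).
Look for the lowest-order linear relation among consecutive terms.
Observation: v(n) - 3·v(n-1) - (2)·v(n-2) = 0 holds for the shown terms, and no order-1 relation v(n) = α·v(n-1) + β fits.
Check at n=3: 3·3 + (2)·1 = 11. ✓

v(n) = 3v(n-1) + 2v(n-2), v(0) = 0, v(1) = 1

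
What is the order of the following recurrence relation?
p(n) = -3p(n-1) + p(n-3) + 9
The order is the largest lag k for which p(n-k) appears. Here the deepest term is p(n-3) (the 9 term is non-homogeneous and does not affect the order), so the order is 3.

Order 3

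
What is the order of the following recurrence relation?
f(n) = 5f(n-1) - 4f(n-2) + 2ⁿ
The order is the largest lag k for which f(n-k) appears. Here the deepest term is f(n-2) (the 2ⁿ term is non-homogeneous and does not affect the order), so the order is 2.

Order 2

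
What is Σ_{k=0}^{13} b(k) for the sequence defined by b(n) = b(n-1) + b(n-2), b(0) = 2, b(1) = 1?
Computing the sequence terms: 2, 1, 3, 4, 7, 11, 18, 29, 47, 76, 123, 199, 322, 521
Adding these values together:

1363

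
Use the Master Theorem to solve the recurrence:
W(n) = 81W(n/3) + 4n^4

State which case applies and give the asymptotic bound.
Master Theorem template: W(n) = a·W(n/b) + f(n).
Here: a=81, b=3, f(n)=4n^4
Compute log_b(a) = log_3(81) = 4.
f(n) = 4n^4 = Θ(n^4). Case 2: W(n) = Θ(n^4 log n).

Case 2: W(n) = Θ(n^4 log n)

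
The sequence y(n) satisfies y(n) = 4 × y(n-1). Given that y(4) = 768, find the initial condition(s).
In general y(n) = 4ⁿ · y(0). At n = 4: y(0) = y(4) / 4^4 = 768 / 256 = 3.

y(0) = 3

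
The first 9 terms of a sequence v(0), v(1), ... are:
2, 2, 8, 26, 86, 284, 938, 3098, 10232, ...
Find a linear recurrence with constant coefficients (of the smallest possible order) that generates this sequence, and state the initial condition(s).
Look for the lowest-order linear relation among consecutive terms.
Observation: v(n) - 3·v(n-1) - (1)·v(n-2) = 0 holds for the shown terms, and no order-1 relation v(n) = α·v(n-1) + β fits.
Check at n=3: 3·8 + (1)·2 = 26. ✓

v(n) = 3v(n-1) + v(n-2), v(0) = 2, v(1) = 2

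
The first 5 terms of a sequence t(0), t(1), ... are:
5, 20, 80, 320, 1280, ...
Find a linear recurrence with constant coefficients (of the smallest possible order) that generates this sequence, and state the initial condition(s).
Look for the lowest-order linear relation among consecutive terms.
Observation: each term is 4× the previous.
Check at n=2: 4·20 = 80. ✓

t(n) = 4 × t(n-1), t(0) = 5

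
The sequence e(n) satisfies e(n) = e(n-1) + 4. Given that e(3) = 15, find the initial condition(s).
e(3) = e(0) + 3·4, so e(0) = 15 - 12 = 3.

e(0) = 3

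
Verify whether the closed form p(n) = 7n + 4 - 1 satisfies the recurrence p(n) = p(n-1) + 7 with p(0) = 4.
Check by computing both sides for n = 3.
From the recurrence with p(0) = 4:
  p(0) = 4, p(1) = 11, p(2) = 18, p(3) = 25
  so the recurrence gives p(3) = 25.
From the proposed closed form p(n) = 7n + 4 - 1:
  p(3) = 24.
The recurrence gives 25 but the closed form gives 24, so the closed form does not satisfy the recurrence.

No, the closed form is incorrect.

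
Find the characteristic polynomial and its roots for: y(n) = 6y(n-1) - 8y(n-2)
Substitute y(n) = rⁿ and divide through by rⁿ⁻²: r² - 6r + 8 = 0
Factor: (r - 2)(r - 4) = 0, so r = 2, 4.
General solution: y(n) = A·2ⁿ + B·4ⁿ

Characteristic: r² - 6r + 8 = 0, Roots: r = 2, 4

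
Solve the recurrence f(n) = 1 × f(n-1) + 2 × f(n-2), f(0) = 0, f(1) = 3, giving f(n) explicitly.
Recurrence: f(n) = 1 × f(n-1) + 2 × f(n-2), initial: f(0) = 0, f(1) = 3.
Characteristic equation: r² - 1r - 2 = 0, which factors as (r - 2)(r + 1) = 0, so r = 2, -1. General solution f(n) = A·2ⁿ + B·(-1)ⁿ. From f(0) = 0: A + B = 0. From f(1) = 3: 2A - 1B = 3. Solving gives A = 1, B = -1.

f(n) = 2ⁿ - (-1)ⁿ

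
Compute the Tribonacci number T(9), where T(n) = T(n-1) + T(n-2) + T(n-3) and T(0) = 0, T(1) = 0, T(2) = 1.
Computing the sequence terms:
0, 0, 1, 1, 2, 4, 7, 13, 24, 44

44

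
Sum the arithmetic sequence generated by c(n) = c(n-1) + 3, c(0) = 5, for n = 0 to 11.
Computing the sequence terms: 5, 8, 11, 14, 17, 20, 23, 26, 29, 32, 35, 38
Adding these values together:

258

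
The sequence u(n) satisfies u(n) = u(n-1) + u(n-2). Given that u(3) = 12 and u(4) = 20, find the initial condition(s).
Work backwards using u(k) = u(k+2) - u(k+1):
u(2) = u(4) - u(3) = 20 - 12 = 8
u(1) = u(3) - u(2) = 12 - 8 = 4
u(0) = u(2) - u(1) = 8 - 4 = 4

u(0) = 4, u(1) = 4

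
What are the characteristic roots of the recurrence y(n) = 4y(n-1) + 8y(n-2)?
Substitute y(n) = rⁿ and divide through by rⁿ⁻²: r² - 4r - 8 = 0
Discriminant: 4² + 4·8 = 48, not a perfect square, so by the quadratic formula r = (4 ± √48)/2.
General solution: y(n) = A·r₁ⁿ + B·r₂ⁿ where r₁,r₂ = (4 ± √48)/2

Characteristic: r² - 4r - 8 = 0, Roots: r = (4 ± √48)/2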